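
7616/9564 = 1904/2391 = 0.80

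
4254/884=4 + 359/442=4.81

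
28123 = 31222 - 3099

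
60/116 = 15/29 = 0.52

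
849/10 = 84 + 9/10=84.90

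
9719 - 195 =9524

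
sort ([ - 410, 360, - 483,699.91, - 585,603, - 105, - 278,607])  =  [ - 585, - 483, - 410, - 278, - 105,360,603, 607,699.91]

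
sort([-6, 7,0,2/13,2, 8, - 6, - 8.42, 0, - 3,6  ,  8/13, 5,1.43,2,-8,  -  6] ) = [- 8.42,  -  8,  -  6, - 6,-6, - 3, 0, 0,2/13,8/13, 1.43,2,2, 5, 6,7,8 ] 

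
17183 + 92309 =109492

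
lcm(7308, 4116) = 358092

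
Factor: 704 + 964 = 2^2 *3^1  *139^1 = 1668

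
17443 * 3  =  52329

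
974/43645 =974/43645 = 0.02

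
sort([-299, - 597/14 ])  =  [-299, - 597/14]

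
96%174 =96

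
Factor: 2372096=2^9 * 41^1*113^1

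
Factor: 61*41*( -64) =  - 2^6*41^1*61^1 = -  160064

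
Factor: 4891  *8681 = 67^1*73^1*8681^1 = 42458771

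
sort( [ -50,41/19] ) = [-50,41/19 ] 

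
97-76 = 21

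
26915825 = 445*60485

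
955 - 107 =848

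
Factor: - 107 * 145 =- 15515 = - 5^1*29^1 * 107^1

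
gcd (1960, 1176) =392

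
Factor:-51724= - 2^2* 67^1 * 193^1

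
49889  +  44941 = 94830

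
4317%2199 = 2118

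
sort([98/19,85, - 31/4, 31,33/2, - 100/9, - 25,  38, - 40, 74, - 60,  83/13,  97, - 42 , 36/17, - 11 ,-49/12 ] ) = [ - 60, - 42, - 40,  -  25, - 100/9, - 11 , - 31/4, - 49/12,36/17, 98/19, 83/13,33/2, 31,38,74 , 85, 97 ]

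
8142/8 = 4071/4 = 1017.75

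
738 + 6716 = 7454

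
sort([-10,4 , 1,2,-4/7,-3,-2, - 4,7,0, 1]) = [-10,-4, - 3,-2, - 4/7,0,1,1, 2,4,7]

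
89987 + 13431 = 103418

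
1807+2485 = 4292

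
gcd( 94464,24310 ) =2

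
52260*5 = 261300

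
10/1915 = 2/383 = 0.01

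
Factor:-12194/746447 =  - 14/857 = - 2^1* 7^1*857^ ( - 1) 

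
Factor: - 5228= - 2^2*1307^1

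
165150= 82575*2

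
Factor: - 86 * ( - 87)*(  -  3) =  -2^1*3^2*29^1*43^1= - 22446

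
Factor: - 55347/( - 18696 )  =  2^( - 3 )*41^(  -  1)*971^1 = 971/328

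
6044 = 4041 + 2003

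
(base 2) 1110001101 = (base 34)QP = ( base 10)909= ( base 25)1B9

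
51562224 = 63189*816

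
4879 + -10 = 4869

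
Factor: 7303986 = 2^1*3^3*41^1*3299^1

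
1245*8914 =11097930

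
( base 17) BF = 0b11001010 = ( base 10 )202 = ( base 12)14A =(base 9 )244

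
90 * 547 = 49230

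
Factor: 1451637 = 3^2*11^2* 31^1*43^1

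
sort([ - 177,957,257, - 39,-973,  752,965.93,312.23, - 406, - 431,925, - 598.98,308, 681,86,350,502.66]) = [  -  973, -598.98, - 431, - 406, - 177, - 39 , 86, 257,308 , 312.23, 350,502.66,681,752,925, 957,965.93 ]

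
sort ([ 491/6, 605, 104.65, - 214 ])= [ - 214, 491/6,104.65, 605] 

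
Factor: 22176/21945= 96/95 = 2^5*3^1*5^ ( - 1)*19^( - 1)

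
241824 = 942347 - 700523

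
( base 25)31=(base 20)3g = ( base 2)1001100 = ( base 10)76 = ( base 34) 28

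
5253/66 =79 + 13/22=79.59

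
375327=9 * 41703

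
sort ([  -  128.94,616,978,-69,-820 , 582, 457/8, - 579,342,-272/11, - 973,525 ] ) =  [ -973 , - 820, - 579, - 128.94,-69, -272/11,457/8, 342,525,582,616,978 ] 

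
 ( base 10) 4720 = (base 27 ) 6cm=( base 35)3tu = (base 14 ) 1a12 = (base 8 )11160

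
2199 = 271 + 1928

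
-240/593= - 1  +  353/593 = - 0.40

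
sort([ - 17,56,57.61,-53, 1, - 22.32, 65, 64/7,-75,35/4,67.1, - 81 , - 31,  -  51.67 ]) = [ - 81, -75,-53, - 51.67 ,-31, - 22.32 , - 17, 1,35/4,  64/7,  56 , 57.61,65,67.1]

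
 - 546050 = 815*(-670)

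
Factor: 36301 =31^1 *1171^1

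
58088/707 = 58088/707  =  82.16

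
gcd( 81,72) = 9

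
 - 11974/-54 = 5987/27  =  221.74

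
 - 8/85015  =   - 1+85007/85015 =- 0.00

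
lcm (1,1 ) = 1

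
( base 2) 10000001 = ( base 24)59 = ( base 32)41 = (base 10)129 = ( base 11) 108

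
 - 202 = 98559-98761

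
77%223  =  77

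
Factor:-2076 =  -2^2*3^1*173^1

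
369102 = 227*1626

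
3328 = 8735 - 5407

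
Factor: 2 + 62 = 64 = 2^6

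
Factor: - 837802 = -2^1 * 7^2*83^1*103^1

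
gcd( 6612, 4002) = 174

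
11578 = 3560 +8018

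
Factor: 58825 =5^2*13^1*181^1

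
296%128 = 40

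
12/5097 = 4/1699=0.00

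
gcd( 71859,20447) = 1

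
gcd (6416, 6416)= 6416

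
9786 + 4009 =13795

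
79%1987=79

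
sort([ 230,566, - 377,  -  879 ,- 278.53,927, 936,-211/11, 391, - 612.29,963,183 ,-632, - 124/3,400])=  [-879, - 632, - 612.29, - 377, - 278.53, - 124/3 , - 211/11,183,230  ,  391, 400,566,  927,936,  963 ] 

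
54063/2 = 54063/2 = 27031.50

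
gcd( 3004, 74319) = 1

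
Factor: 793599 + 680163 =2^1*3^1*245627^1  =  1473762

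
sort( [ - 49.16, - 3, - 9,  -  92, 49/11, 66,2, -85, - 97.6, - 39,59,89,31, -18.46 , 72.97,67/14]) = [ - 97.6 , - 92, - 85,  -  49.16, - 39, - 18.46, - 9, - 3, 2, 49/11,67/14,  31,59 , 66,72.97, 89 ]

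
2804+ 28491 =31295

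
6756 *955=6451980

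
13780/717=13780/717 = 19.22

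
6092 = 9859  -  3767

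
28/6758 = 14/3379 = 0.00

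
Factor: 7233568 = 2^5 *17^1*13297^1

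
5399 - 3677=1722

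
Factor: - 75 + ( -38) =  - 113^1 = - 113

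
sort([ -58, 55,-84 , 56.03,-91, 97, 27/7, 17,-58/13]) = [ - 91, - 84  , -58, - 58/13,27/7,  17 , 55,  56.03 , 97]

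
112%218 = 112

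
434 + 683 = 1117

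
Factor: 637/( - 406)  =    -  91/58= - 2^ (  -  1)*7^1  *  13^1* 29^( - 1)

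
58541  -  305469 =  -246928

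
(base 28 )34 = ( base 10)88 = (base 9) 107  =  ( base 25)3D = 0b1011000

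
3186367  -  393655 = 2792712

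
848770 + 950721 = 1799491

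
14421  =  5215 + 9206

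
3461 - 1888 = 1573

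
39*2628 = 102492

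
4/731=4/731  =  0.01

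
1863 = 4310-2447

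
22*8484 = 186648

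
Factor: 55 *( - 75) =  - 4125 = - 3^1*5^3*11^1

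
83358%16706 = 16534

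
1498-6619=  - 5121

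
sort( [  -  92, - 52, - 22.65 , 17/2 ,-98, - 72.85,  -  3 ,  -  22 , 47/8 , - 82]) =[  -  98 ,-92,  -  82,  -  72.85, - 52, - 22.65,  -  22, - 3,47/8,17/2 ] 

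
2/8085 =2/8085 = 0.00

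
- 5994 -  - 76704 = 70710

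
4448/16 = 278 = 278.00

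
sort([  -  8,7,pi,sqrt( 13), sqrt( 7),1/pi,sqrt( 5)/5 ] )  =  [-8, 1/pi, sqrt( 5)/5, sqrt (7),pi, sqrt( 13),7] 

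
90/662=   45/331= 0.14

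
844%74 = 30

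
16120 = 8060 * 2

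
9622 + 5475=15097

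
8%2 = 0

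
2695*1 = 2695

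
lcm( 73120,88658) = 7092640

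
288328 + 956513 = 1244841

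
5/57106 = 5/57106 = 0.00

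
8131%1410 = 1081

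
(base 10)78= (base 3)2220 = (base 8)116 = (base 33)2C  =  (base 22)3c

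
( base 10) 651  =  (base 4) 22023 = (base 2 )1010001011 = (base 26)p1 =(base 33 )JO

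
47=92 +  - 45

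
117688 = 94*1252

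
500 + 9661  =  10161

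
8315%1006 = 267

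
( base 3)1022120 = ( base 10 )960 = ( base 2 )1111000000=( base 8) 1700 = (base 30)120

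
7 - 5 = 2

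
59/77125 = 59/77125 = 0.00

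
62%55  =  7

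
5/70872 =5/70872 = 0.00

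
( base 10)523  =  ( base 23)mh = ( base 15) 24D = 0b1000001011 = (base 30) HD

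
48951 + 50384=99335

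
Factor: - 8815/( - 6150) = 2^( - 1)*3^( - 1)*5^(-1)*43^1 = 43/30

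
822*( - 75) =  - 61650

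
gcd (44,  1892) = 44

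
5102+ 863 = 5965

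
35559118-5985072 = 29574046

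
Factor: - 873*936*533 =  - 2^3*3^4*13^2*41^1*97^1= - 435529224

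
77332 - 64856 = 12476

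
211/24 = 8 + 19/24 = 8.79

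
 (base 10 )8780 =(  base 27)c15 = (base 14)32b2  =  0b10001001001100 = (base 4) 2021030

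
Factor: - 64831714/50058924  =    -  32415857/25029462 = -2^ ( - 1)*3^ (-1) * 31^(-1)*53^ ( -1)*2539^( - 1)*32415857^1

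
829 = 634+195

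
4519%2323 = 2196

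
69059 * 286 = 19750874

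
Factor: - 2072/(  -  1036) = 2 = 2^1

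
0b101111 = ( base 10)47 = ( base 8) 57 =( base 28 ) 1j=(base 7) 65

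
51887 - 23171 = 28716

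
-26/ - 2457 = 2/189 = 0.01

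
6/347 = 6/347 = 0.02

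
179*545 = 97555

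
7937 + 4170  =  12107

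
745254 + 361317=1106571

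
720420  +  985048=1705468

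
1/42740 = 1/42740 = 0.00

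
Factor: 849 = 3^1 * 283^1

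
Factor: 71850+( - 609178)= - 2^4*11^1 *43^1*71^1  =  -537328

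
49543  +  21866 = 71409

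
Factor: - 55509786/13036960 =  - 2^ ( - 4 )*3^4*5^ ( - 1)*17^( - 1 ) * 4793^( - 1)*342653^1 = - 27754893/6518480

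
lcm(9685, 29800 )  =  387400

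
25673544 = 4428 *5798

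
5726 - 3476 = 2250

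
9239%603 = 194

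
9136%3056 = 3024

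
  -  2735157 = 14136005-16871162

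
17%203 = 17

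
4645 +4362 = 9007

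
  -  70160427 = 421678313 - 491838740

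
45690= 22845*2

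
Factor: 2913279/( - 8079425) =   -  3^1*5^( - 2 ) * 131^ ( - 1 )*2467^( - 1)*971093^1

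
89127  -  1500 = 87627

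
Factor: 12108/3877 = 2^2*3^1*1009^1*3877^( - 1 ) 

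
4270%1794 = 682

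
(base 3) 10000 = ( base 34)2D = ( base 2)1010001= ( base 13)63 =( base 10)81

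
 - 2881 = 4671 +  - 7552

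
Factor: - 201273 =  - 3^1*23^1*2917^1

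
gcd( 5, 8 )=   1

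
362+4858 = 5220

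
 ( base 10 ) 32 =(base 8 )40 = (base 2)100000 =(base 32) 10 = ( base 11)2A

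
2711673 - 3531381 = - 819708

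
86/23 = 3 +17/23=3.74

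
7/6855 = 7/6855  =  0.00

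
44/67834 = 22/33917=0.00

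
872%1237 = 872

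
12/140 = 3/35 = 0.09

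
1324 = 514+810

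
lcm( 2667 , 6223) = 18669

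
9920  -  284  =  9636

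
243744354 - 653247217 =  - 409502863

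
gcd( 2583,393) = 3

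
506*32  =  16192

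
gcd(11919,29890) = 1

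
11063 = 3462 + 7601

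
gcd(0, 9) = 9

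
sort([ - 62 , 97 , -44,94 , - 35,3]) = [-62, - 44, - 35, 3, 94 , 97 ]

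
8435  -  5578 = 2857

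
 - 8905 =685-9590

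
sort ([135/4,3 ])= [ 3,  135/4] 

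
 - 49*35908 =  - 1759492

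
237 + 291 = 528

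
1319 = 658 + 661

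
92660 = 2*46330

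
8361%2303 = 1452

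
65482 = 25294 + 40188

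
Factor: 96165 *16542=2^1 * 3^4*5^1  *919^1*2137^1 = 1590761430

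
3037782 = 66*46027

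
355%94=73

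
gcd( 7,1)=1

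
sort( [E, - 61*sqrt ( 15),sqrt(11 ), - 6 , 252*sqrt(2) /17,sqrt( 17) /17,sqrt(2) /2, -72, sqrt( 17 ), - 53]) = [ - 61*sqrt(15),  -  72, - 53,- 6,sqrt( 17) /17,sqrt(2 )/2,E,sqrt(11 ), sqrt(17 ),252* sqrt ( 2 ) /17]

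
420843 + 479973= 900816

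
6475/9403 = 6475/9403 = 0.69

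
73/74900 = 73/74900 = 0.00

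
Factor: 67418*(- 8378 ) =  - 2^2*13^1*59^1*71^1*2593^1 = -  564828004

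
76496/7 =10928  =  10928.00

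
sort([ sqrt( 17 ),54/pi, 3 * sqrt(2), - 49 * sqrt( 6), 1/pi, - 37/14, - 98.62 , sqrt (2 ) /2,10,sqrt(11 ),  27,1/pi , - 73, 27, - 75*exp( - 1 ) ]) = [ - 49*sqrt( 6),-98.62, - 73, - 75*exp(  -  1 ) ,-37/14,1/pi,1/pi,sqrt( 2 )/2,sqrt( 11 ), sqrt (17),3*sqrt(2 ), 10,54/pi,27,27] 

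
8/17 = 8/17   =  0.47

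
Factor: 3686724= 2^2*3^2 *102409^1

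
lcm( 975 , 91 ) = 6825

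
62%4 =2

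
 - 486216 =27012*(- 18)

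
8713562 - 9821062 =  - 1107500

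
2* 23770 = 47540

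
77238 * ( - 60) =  - 4634280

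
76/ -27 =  - 3 + 5/27  =  -2.81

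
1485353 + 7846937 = 9332290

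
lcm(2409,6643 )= 219219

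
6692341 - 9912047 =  -3219706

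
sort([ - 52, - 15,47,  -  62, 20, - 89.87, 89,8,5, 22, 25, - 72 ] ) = [  -  89.87, - 72,- 62,  -  52,  -  15,5,8,  20,22,25  ,  47, 89 ]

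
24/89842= 12/44921 = 0.00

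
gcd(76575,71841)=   3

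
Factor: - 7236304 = -2^4*452269^1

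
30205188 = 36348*831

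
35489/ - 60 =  - 35489/60 = - 591.48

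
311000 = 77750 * 4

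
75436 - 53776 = 21660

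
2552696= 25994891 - 23442195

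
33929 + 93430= 127359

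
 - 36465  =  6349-42814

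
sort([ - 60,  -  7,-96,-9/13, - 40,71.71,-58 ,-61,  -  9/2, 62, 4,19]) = [ - 96, - 61,-60, - 58,-40 ,-7, - 9/2, - 9/13,4, 19, 62, 71.71]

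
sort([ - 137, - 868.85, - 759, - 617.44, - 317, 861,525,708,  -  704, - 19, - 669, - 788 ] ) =[ - 868.85,-788,- 759, - 704, - 669 , - 617.44, - 317, - 137,-19, 525,708,861]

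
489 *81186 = 39699954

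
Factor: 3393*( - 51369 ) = - 3^3*13^1*29^1*17123^1 = - 174295017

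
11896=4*2974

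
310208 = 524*592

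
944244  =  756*1249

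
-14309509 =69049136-83358645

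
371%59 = 17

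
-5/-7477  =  5/7477 = 0.00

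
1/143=1/143 = 0.01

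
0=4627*0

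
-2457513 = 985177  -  3442690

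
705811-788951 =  - 83140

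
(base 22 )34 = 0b1000110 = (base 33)24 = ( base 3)2121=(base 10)70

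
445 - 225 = 220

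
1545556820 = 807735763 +737821057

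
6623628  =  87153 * 76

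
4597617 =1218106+3379511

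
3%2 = 1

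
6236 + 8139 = 14375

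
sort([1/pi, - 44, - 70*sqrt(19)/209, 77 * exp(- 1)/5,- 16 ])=[ - 44,  -  16  , - 70*sqrt(19 ) /209, 1/pi, 77 * exp( - 1 ) /5 ]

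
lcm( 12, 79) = 948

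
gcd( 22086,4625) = 1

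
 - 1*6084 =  - 6084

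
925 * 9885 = 9143625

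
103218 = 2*51609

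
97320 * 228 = 22188960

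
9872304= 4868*2028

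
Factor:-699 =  - 3^1 * 233^1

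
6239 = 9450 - 3211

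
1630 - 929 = 701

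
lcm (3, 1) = 3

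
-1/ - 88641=1/88641 = 0.00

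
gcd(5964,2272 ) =284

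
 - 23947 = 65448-89395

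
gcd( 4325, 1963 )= 1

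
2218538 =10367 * 214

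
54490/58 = 939+14/29 = 939.48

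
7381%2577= 2227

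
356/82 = 178/41 = 4.34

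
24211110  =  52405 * 462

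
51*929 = 47379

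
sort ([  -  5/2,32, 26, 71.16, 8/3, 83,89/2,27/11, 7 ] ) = [-5/2, 27/11, 8/3, 7, 26,  32, 89/2,71.16,83 ]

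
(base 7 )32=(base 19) 14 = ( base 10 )23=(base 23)10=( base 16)17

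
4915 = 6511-1596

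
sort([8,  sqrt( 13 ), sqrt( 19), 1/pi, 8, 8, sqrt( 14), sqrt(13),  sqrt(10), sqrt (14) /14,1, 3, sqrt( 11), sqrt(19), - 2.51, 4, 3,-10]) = [ - 10, - 2.51, sqrt( 14 ) /14,1/pi  ,  1,  3, 3,  sqrt( 10 ),sqrt( 11), sqrt( 13 ), sqrt( 13),sqrt(14 ), 4, sqrt( 19 ), sqrt( 19), 8, 8, 8 ] 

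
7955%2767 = 2421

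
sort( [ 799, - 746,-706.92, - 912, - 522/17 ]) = [ -912, - 746, - 706.92, - 522/17,799 ] 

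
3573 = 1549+2024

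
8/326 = 4/163 = 0.02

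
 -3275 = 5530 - 8805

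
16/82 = 8/41 = 0.20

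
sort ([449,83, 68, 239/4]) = [ 239/4, 68, 83,449]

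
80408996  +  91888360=172297356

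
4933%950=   183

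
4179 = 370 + 3809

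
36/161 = 36/161 = 0.22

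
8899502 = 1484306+7415196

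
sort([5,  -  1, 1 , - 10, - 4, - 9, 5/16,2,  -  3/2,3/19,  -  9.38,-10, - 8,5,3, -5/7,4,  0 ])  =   [  -  10,  -  10,  -  9.38, - 9,  -  8,  -  4, - 3/2,-1, -5/7,0,3/19,5/16,1, 2, 3,4, 5,5] 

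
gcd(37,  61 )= 1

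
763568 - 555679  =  207889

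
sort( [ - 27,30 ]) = [ - 27,30] 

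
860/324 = 2 + 53/81 = 2.65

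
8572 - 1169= 7403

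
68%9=5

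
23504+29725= 53229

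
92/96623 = 4/4201   =  0.00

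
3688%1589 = 510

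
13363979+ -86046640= - 72682661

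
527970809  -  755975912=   -  228005103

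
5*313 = 1565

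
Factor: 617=617^1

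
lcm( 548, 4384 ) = 4384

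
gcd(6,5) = 1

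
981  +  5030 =6011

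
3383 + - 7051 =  - 3668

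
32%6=2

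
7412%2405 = 197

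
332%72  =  44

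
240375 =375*641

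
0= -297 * 0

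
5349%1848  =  1653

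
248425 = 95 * 2615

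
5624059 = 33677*167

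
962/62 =481/31 = 15.52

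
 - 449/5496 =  - 1 + 5047/5496 = -0.08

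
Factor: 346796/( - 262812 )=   -  479/363 = - 3^( -1 ) * 11^(-2 )*479^1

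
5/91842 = 5/91842 = 0.00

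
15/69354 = 5/23118 = 0.00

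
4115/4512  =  4115/4512 = 0.91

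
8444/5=1688  +  4/5 = 1688.80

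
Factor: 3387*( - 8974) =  - 30394938 = - 2^1*3^1*7^1*641^1*1129^1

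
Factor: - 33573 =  - 3^1*19^2*31^1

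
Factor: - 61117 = - 7^1 *8731^1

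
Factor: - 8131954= - 2^1*151^1*26927^1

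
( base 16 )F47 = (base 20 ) 9FB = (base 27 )59N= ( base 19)AFG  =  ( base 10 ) 3911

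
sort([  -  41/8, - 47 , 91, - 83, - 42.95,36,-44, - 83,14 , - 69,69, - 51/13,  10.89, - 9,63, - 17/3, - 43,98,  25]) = [ - 83, - 83, - 69, - 47 , - 44 , - 43, - 42.95,- 9, - 17/3, - 41/8, - 51/13 , 10.89,  14, 25,36,  63 , 69,  91, 98 ] 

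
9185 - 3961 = 5224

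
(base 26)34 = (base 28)2q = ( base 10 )82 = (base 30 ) 2M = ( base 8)122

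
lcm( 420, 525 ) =2100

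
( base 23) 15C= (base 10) 656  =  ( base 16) 290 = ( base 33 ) jt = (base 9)808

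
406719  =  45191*9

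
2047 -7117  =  -5070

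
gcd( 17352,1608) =24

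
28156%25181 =2975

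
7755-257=7498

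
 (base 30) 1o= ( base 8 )66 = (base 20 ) 2e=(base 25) 24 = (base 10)54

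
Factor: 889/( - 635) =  - 7/5 = -5^( - 1)*7^1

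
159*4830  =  767970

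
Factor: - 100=-2^2 * 5^2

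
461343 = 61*7563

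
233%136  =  97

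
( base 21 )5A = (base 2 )1110011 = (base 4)1303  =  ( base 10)115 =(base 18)67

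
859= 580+279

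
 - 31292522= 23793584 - 55086106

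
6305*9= 56745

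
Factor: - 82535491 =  -67^1*1231873^1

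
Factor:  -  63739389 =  - 3^1  *  7^1*347^1 * 8747^1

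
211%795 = 211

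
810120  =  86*9420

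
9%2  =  1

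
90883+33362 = 124245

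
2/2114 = 1/1057 = 0.00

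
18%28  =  18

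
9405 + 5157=14562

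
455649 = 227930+227719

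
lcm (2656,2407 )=77024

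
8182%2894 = 2394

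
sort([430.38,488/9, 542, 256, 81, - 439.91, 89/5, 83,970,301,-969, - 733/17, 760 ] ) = [ - 969, - 439.91,  -  733/17,89/5, 488/9 , 81,  83,256,301,430.38, 542, 760,970 ] 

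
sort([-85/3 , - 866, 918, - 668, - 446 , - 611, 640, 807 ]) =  [ - 866, - 668, - 611, - 446, - 85/3,640,  807,918 ] 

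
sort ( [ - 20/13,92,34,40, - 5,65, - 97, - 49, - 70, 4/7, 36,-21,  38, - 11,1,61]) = [-97, - 70, - 49,  -  21,- 11, - 5,-20/13, 4/7,1,34,36,  38,  40,  61,65,92] 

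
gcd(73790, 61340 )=10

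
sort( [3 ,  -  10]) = [ - 10, 3 ] 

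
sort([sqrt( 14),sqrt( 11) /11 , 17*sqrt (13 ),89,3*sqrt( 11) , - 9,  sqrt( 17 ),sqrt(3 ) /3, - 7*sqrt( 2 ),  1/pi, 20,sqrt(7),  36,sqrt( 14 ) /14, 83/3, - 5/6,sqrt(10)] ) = [ - 7*sqrt( 2),-9, - 5/6,sqrt( 14 )/14,sqrt( 11 )/11,1/pi , sqrt(3)/3,  sqrt(7 ),sqrt(10), sqrt( 14 ), sqrt( 17 ), 3*sqrt( 11 ), 20 , 83/3, 36 , 17 *sqrt( 13),89]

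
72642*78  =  5666076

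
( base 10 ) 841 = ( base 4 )31021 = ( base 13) 4c9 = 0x349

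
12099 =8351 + 3748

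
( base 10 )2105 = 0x839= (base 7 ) 6065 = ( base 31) 25S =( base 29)2eh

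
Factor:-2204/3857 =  - 4/7 =- 2^2*7^ ( - 1 )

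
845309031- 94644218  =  750664813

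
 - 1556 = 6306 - 7862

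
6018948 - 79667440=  - 73648492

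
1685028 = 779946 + 905082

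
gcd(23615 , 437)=1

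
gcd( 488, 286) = 2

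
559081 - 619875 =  - 60794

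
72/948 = 6/79 = 0.08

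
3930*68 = 267240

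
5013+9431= 14444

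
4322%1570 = 1182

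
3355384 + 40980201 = 44335585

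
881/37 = 881/37 =23.81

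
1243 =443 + 800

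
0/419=0 = 0.00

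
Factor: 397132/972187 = 404/989 = 2^2 * 23^( - 1)*43^(  -  1) * 101^1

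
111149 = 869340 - 758191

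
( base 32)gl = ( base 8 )1025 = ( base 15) 258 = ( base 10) 533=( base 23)104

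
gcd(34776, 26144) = 8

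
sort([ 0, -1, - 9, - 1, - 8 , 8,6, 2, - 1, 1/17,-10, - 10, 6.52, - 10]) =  [- 10, - 10, - 10, - 9,  -  8, - 1, - 1,-1, 0, 1/17,2, 6,6.52,8 ]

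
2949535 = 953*3095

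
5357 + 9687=15044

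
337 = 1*337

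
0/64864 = 0= 0.00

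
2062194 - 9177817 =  - 7115623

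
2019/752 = 2019/752 = 2.68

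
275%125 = 25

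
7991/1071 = 7991/1071 = 7.46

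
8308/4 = 2077 = 2077.00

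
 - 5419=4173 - 9592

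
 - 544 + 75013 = 74469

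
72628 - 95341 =-22713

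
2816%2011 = 805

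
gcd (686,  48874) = 14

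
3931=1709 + 2222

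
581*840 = 488040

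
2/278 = 1/139  =  0.01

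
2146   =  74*29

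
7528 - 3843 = 3685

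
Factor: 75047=7^1*71^1* 151^1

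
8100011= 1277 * 6343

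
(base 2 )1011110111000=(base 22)cc0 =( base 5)143242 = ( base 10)6072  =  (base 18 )10d6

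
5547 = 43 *129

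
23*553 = 12719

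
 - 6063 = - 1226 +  -4837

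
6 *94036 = 564216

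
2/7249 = 2/7249 = 0.00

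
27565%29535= 27565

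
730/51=730/51 = 14.31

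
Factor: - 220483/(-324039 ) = 3^ (- 1)*37^1*59^1 * 101^1*108013^( - 1 ) 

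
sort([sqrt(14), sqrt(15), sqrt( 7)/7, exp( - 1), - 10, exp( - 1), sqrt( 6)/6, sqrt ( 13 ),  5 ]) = [-10,exp( - 1), exp(-1 ),sqrt(7)/7,sqrt (6) /6,  sqrt( 13), sqrt(  14), sqrt( 15), 5 ] 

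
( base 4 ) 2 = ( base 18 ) 2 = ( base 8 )2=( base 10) 2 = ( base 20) 2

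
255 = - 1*( - 255)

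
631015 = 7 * 90145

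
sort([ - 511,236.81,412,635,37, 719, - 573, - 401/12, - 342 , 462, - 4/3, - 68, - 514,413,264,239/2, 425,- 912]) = [ - 912, - 573,- 514, -511, - 342, - 68 , - 401/12,  -  4/3,37,  239/2, 236.81,264, 412,413,425 , 462,635, 719]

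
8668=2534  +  6134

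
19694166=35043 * 562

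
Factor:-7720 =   -  2^3*5^1*193^1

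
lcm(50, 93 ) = 4650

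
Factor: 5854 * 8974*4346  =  228311877416 = 2^3*7^1*41^1*53^1*641^1 *2927^1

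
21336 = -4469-  -  25805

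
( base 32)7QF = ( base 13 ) 3857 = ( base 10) 8015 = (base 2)1111101001111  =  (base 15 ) 2595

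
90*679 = 61110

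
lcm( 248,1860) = 3720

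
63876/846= 75+71/141 = 75.50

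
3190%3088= 102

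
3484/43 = 3484/43 = 81.02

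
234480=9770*24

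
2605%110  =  75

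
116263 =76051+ 40212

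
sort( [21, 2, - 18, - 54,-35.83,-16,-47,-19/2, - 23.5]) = [-54, - 47, -35.83,-23.5, - 18, - 16, - 19/2, 2, 21]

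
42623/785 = 54 + 233/785   =  54.30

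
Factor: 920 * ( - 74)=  - 2^4*5^1 * 23^1*37^1  =  - 68080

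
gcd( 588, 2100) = 84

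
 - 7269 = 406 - 7675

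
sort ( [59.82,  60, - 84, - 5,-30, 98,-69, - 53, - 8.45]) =[-84, - 69 , - 53,-30,-8.45,-5,  59.82, 60 , 98]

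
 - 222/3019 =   -  222/3019 =- 0.07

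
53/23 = 53/23 =2.30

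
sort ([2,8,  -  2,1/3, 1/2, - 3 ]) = [ - 3, - 2, 1/3, 1/2 , 2,8]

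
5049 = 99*51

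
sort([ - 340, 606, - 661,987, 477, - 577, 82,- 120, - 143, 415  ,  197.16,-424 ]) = [ -661, - 577,-424, - 340, - 143, - 120, 82, 197.16, 415, 477, 606,987] 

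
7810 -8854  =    -  1044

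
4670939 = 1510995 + 3159944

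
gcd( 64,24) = 8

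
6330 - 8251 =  - 1921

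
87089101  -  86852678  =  236423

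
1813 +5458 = 7271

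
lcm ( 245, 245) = 245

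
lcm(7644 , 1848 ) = 168168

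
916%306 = 304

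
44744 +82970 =127714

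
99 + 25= 124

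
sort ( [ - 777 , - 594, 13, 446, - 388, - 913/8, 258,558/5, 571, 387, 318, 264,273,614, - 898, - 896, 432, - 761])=[ - 898, - 896,-777, - 761, - 594, - 388, - 913/8,13,558/5, 258, 264, 273, 318,387,432, 446, 571, 614]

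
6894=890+6004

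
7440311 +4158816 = 11599127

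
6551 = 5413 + 1138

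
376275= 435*865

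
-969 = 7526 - 8495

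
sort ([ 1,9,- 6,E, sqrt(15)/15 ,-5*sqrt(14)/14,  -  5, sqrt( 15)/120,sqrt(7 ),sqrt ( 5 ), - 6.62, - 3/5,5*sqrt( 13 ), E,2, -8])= [-8,  -  6.62, - 6 ,-5,- 5*sqrt(14)/14, - 3/5, sqrt(15)/120,sqrt( 15)/15, 1,2,sqrt(5),sqrt(7), E,E, 9, 5*sqrt(13 )]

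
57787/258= 223 + 253/258 = 223.98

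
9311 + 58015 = 67326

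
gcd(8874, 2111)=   1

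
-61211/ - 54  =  1133+ 29/54 = 1133.54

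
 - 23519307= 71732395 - 95251702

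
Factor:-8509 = - 67^1*127^1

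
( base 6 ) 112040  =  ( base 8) 22470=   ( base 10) 9528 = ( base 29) b9g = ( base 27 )D1O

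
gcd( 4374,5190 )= 6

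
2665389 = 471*5659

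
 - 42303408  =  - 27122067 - 15181341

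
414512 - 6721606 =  - 6307094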